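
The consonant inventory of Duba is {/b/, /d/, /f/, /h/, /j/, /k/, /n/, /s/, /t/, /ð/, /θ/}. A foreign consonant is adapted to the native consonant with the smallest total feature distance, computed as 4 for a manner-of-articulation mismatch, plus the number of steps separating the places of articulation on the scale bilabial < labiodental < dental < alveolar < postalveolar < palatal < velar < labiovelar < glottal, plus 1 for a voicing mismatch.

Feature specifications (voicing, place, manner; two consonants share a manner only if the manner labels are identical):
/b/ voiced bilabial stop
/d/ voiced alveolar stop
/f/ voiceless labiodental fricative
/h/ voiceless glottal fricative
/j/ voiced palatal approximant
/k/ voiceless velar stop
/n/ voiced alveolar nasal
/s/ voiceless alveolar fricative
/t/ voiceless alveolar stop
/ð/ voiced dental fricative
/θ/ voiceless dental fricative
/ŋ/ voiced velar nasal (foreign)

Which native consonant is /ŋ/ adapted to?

n

/n/ is closest: same manner (nasal), place distance 3 (velar→alveolar), same voicing; total 3. Next closest is /j/ at distance 5.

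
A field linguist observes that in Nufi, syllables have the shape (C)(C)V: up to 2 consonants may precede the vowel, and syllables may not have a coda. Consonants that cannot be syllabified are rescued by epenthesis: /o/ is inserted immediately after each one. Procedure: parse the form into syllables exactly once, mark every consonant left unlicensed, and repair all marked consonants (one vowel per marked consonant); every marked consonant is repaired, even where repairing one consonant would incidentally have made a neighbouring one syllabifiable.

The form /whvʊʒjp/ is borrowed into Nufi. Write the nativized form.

wohvʊʒojopo

The consonants /w/, /ʒ/, /j/, /p/ cannot be parsed into a legal (C)(C)V syllable (no codas are permitted; onsets may contain at most 2 consonants).
Each unlicensed consonant becomes the onset of a new syllable: /w/ → /wo/, /ʒ/ → /ʒo/, /j/ → /jo/, /p/ → /po/.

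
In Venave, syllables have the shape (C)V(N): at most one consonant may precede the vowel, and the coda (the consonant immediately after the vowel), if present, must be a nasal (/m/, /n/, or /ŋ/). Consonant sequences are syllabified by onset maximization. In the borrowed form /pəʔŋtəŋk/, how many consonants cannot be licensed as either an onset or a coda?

Syllabifying with onset maximization leaves /ʔ/, /ŋ/, /k/ stranded (only a nasal (/m/, /n/, or /ŋ/) is licensed in coda position; onsets are limited to one consonant).

3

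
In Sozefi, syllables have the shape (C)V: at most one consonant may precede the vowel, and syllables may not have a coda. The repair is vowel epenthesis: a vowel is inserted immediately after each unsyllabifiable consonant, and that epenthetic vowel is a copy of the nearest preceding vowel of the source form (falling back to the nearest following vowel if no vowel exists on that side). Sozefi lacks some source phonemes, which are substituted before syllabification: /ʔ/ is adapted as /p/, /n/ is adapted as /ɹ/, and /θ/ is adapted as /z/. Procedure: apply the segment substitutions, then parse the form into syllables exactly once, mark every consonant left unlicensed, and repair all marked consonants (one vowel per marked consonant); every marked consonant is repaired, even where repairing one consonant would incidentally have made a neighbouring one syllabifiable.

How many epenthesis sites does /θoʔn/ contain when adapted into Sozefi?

2

After substitution the input is /zopɹ/.
The unsyllabifiable consonants are /p/, /ɹ/; each receives one epenthetic vowel.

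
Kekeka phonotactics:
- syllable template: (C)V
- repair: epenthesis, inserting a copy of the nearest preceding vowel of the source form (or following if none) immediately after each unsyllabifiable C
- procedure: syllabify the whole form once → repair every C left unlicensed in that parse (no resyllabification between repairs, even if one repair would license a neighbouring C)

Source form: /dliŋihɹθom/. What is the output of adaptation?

Under (C)V, the unsyllabifiable consonants are /d/, /h/, /ɹ/, /m/ (no codas are permitted; onsets are limited to one consonant).
Each unlicensed consonant becomes the onset of a new syllable: /d/ → /di/, /h/ → /hi/, /ɹ/ → /ɹi/, /m/ → /mo/.

diliŋihiɹiθomo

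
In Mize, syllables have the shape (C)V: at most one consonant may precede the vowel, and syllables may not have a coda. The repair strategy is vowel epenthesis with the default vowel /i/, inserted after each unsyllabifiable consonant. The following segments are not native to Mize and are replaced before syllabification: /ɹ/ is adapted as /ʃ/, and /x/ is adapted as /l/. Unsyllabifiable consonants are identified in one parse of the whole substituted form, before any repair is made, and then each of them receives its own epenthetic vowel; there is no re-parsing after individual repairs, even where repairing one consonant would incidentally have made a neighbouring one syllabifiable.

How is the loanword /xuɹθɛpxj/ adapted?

Substitution: /x/ → /l/, /ɹ/ → /ʃ/, giving /luʃθɛplj/.
Syllabifying with onset maximization leaves /ʃ/, /p/, /l/, /j/ stranded (no codas are permitted; onsets are limited to one consonant).
Epenthesis after each stranded consonant: /ʃ/ → /ʃi/, /p/ → /pi/, /l/ → /li/, /j/ → /ji/.

luʃiθɛpiliji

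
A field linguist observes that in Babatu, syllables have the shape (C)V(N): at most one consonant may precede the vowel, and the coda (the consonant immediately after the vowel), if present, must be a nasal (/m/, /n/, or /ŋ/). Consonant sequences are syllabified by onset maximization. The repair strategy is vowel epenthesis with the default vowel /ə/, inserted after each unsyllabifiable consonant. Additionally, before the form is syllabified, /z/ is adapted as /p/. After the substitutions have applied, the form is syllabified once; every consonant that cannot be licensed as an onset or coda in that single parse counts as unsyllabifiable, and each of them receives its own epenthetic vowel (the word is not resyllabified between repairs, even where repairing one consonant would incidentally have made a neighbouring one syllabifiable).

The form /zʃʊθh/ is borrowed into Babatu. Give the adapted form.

Substitution: /z/ → /p/, giving /pʃʊθh/.
Under (C)V(N), the unsyllabifiable consonants are /p/, /θ/, /h/ (only a nasal (/m/, /n/, or /ŋ/) is licensed in coda position; onsets are limited to one consonant).
Inserting the epenthetic vowel yields /p/ → /pə/, /θ/ → /θə/, /h/ → /hə/.

pəʃʊθəhə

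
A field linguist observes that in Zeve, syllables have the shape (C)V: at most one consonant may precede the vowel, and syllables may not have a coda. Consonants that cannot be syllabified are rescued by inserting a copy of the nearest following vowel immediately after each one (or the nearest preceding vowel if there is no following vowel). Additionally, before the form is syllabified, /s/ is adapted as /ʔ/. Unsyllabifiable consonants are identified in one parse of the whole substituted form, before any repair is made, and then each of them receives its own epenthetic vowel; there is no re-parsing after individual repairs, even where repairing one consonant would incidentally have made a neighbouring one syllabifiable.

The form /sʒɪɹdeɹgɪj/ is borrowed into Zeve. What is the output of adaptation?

Substitution: /s/ → /ʔ/, giving /ʔʒɪɹdeɹgɪj/.
The consonants /ʔ/, /ɹ/, /ɹ/, /j/ cannot be parsed into a legal (C)V syllable (no codas are permitted; onsets are limited to one consonant).
Inserting the epenthetic vowel yields /ʔ/ → /ʔɪ/, /ɹ/ → /ɹe/, /ɹ/ → /ɹɪ/, /j/ → /jɪ/.

ʔɪʒɪɹedeɹɪgɪjɪ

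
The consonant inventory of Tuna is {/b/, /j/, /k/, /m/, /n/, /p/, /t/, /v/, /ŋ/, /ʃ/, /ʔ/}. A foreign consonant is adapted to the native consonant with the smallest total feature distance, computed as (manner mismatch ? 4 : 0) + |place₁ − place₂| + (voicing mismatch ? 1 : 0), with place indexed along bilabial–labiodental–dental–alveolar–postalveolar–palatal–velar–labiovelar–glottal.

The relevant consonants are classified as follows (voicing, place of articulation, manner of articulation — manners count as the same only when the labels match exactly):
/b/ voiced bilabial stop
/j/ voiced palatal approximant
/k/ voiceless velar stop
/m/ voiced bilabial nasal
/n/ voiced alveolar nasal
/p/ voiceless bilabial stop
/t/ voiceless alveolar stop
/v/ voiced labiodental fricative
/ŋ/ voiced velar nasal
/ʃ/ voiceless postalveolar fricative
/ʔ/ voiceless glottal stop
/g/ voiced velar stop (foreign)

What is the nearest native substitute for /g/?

/k/ is closest: same manner (stop), place distance 0 (velar→velar), voicing differs (+1); total 1. Next closest is /ʔ/ at distance 3.

k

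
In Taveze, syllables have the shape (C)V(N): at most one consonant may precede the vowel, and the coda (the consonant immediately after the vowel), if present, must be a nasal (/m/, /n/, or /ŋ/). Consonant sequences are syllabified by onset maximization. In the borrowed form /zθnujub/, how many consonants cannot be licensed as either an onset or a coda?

Under (C)V(N), the unsyllabifiable consonants are /z/, /θ/, /b/ (only a nasal (/m/, /n/, or /ŋ/) is licensed in coda position; onsets are limited to one consonant).

3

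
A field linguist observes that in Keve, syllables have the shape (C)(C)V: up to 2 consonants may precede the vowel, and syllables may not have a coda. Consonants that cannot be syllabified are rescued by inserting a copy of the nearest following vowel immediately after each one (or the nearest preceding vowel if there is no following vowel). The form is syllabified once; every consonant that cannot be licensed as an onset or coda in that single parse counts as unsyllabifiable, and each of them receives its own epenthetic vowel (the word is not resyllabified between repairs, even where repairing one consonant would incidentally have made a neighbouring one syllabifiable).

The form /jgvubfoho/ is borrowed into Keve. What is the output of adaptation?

The consonants /j/ cannot be parsed into a legal (C)(C)V syllable (no codas are permitted; onsets may contain at most 2 consonants).
Inserting the epenthetic vowel yields /j/ → /ju/.

jugvubfoho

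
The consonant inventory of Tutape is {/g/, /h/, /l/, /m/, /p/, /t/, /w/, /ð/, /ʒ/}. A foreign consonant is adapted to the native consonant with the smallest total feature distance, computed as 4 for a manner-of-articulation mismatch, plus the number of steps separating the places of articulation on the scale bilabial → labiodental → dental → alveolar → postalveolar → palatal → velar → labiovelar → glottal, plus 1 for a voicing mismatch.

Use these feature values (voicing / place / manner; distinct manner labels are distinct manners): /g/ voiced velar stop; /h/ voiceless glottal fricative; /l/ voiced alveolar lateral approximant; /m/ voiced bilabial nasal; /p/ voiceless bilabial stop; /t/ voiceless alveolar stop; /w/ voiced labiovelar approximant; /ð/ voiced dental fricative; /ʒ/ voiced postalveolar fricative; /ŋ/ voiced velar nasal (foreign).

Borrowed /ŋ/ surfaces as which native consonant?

g

/g/ is closest: manner differs (nasal→stop, +4), place distance 0 (velar→velar), same voicing; total 4. Next closest is /w/ at distance 5.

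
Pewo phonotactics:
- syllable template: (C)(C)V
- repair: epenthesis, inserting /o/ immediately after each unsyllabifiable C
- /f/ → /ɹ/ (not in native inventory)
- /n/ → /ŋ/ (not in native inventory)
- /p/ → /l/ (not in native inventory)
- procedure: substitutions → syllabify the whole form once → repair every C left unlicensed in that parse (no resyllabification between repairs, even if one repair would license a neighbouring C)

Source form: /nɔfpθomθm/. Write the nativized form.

ŋɔɹolθomoθomo

Substitution: /n/ → /ŋ/, /f/ → /ɹ/, /p/ → /l/, giving /ŋɔɹlθomθm/.
Syllabifying with onset maximization leaves /ɹ/, /m/, /θ/, /m/ stranded (no codas are permitted; onsets may contain at most 2 consonants).
Epenthesis after each stranded consonant: /ɹ/ → /ɹo/, /m/ → /mo/, /θ/ → /θo/, /m/ → /mo/.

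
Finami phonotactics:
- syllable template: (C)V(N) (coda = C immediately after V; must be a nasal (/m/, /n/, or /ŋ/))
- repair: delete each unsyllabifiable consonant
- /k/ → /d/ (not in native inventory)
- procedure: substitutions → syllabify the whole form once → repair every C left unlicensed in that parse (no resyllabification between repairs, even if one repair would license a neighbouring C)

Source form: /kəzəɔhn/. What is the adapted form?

Substitution: /k/ → /d/, giving /dəzəɔhn/.
Under (C)V(N), the unsyllabifiable consonants are /h/, /n/ (only a nasal (/m/, /n/, or /ŋ/) is licensed in coda position; onsets are limited to one consonant).
Deleting the stranded consonants removes /h/, /n/.

dəzəɔ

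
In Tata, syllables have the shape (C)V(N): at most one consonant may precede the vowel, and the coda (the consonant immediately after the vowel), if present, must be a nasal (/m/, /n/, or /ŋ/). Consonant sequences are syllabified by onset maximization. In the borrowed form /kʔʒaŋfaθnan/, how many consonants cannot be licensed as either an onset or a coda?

Syllabifying with onset maximization leaves /k/, /ʔ/, /θ/ stranded (only a nasal (/m/, /n/, or /ŋ/) is licensed in coda position; onsets are limited to one consonant).

3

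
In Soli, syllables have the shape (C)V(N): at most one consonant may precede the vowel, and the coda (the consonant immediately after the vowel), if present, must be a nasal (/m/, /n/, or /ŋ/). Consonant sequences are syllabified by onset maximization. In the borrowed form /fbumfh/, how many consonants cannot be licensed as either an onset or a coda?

3

The consonants /f/, /f/, /h/ cannot be parsed into a legal (C)V(N) syllable (only a nasal (/m/, /n/, or /ŋ/) is licensed in coda position; onsets are limited to one consonant).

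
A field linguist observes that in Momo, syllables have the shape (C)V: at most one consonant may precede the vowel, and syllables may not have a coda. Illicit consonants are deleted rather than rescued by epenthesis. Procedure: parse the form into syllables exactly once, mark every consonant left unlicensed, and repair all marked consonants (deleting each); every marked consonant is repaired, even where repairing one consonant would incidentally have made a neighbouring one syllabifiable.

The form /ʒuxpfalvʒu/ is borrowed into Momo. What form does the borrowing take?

The consonants /x/, /p/, /l/, /v/ cannot be parsed into a legal (C)V syllable (no codas are permitted; onsets are limited to one consonant).
Deleting the stranded consonants removes /x/, /p/, /l/, /v/.

ʒufaʒu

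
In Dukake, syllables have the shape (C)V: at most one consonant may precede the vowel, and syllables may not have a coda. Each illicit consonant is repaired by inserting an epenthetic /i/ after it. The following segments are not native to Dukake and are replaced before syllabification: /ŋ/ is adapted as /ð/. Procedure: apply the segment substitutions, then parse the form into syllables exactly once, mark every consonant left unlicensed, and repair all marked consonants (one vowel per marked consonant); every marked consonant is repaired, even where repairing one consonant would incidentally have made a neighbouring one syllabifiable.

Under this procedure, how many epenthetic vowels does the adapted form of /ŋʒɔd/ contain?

2

After substitution the input is /ðʒɔd/.
The unsyllabifiable consonants are /ð/, /d/; each receives one epenthetic vowel.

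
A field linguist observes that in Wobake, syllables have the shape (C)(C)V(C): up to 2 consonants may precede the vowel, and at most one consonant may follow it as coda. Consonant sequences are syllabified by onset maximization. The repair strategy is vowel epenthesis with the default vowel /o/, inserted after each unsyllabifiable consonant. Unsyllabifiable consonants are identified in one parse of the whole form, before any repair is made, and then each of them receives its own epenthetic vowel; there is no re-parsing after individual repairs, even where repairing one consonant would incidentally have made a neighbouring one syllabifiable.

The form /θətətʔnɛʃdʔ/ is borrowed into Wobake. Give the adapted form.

Syllabifying with onset maximization leaves /d/, /ʔ/ stranded (at most one coda consonant is licensed; onsets may contain at most 2 consonants).
Epenthesis after each stranded consonant: /d/ → /do/, /ʔ/ → /ʔo/.

θətətʔnɛʃdoʔo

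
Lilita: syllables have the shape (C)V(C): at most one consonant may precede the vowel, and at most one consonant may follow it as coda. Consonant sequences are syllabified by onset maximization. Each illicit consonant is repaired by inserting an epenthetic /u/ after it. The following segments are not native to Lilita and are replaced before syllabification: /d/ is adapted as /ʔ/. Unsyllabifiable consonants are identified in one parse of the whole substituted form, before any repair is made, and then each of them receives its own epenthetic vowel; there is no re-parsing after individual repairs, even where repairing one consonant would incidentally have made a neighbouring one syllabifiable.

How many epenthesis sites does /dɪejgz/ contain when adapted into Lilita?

2

After substitution the input is /ʔɪejgz/.
The unsyllabifiable consonants are /g/, /z/; each receives one epenthetic vowel.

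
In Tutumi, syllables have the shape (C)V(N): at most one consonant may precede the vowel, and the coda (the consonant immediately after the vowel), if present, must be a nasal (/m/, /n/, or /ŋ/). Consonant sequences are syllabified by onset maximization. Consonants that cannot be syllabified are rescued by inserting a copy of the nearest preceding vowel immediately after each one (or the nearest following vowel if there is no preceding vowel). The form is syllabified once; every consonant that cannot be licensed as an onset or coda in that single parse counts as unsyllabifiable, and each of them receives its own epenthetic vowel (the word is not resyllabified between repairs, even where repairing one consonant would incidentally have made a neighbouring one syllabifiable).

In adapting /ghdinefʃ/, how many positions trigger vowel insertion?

4

The unsyllabifiable consonants are /g/, /h/, /f/, /ʃ/; each receives one epenthetic vowel.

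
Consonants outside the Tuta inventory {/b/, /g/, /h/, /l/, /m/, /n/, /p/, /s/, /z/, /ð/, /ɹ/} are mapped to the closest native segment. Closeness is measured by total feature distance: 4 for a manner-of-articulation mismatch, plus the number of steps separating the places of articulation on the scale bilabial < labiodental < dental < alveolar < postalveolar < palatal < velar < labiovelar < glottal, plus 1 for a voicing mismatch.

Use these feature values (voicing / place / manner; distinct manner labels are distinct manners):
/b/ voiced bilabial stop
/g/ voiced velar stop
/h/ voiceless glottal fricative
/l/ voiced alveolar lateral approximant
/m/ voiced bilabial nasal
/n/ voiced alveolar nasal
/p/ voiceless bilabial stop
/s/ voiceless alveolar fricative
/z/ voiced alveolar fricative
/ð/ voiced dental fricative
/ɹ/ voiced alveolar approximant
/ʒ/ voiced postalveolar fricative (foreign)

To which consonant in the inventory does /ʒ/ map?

z

/z/ is closest: same manner (fricative), place distance 1 (postalveolar→alveolar), same voicing; total 1. Next closest is /s/ at distance 2.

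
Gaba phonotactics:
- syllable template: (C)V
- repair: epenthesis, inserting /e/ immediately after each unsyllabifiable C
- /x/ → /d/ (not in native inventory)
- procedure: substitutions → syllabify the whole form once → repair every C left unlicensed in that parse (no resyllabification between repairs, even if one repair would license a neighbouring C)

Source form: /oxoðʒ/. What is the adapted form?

Substitution: /x/ → /d/, giving /odoðʒ/.
Syllabifying with onset maximization leaves /ð/, /ʒ/ stranded (no codas are permitted; onsets are limited to one consonant).
Epenthesis after each stranded consonant: /ð/ → /ðe/, /ʒ/ → /ʒe/.

odoðeʒe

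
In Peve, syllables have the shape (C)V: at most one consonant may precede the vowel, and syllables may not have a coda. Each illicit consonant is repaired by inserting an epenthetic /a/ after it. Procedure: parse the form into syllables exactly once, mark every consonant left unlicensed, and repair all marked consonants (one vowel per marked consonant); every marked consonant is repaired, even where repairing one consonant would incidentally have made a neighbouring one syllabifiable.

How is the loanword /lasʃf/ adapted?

lasaʃafa

Syllabifying with onset maximization leaves /s/, /ʃ/, /f/ stranded (no codas are permitted; onsets are limited to one consonant).
Each unlicensed consonant becomes the onset of a new syllable: /s/ → /sa/, /ʃ/ → /ʃa/, /f/ → /fa/.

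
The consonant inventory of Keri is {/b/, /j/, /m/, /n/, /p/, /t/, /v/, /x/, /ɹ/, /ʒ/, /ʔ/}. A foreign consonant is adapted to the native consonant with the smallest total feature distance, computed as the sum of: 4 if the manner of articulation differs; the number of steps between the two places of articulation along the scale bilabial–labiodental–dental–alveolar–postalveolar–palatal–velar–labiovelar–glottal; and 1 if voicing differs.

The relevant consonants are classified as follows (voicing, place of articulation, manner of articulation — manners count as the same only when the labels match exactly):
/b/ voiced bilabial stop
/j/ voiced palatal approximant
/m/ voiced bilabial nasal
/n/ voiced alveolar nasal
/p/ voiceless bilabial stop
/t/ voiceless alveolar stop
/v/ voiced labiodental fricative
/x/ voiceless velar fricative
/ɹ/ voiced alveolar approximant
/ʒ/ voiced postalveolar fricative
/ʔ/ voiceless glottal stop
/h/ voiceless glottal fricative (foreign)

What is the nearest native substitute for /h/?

x

/x/ is closest: same manner (fricative), place distance 2 (glottal→velar), same voicing; total 2. Next closest is /ʔ/ at distance 4.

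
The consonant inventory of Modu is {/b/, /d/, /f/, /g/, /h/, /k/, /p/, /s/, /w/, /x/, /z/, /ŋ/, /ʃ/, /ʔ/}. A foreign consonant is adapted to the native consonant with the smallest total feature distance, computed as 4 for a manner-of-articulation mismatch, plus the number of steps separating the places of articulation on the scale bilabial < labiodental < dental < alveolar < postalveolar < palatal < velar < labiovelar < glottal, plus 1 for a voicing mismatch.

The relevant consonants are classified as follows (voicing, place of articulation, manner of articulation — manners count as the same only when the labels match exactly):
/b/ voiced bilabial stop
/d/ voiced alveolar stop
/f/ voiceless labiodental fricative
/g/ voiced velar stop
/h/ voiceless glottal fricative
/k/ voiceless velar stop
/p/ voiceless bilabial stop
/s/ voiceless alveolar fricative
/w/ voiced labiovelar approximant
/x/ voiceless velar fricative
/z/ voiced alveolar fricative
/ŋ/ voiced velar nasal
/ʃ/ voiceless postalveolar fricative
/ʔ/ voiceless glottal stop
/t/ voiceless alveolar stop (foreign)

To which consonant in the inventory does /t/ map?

d

/d/ is closest: same manner (stop), place distance 0 (alveolar→alveolar), voicing differs (+1); total 1. Next closest is /k/ at distance 3.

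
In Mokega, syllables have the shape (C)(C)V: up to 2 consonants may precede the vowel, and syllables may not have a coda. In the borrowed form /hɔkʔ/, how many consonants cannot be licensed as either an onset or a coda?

The consonants /k/, /ʔ/ cannot be parsed into a legal (C)(C)V syllable (no codas are permitted; onsets may contain at most 2 consonants).

2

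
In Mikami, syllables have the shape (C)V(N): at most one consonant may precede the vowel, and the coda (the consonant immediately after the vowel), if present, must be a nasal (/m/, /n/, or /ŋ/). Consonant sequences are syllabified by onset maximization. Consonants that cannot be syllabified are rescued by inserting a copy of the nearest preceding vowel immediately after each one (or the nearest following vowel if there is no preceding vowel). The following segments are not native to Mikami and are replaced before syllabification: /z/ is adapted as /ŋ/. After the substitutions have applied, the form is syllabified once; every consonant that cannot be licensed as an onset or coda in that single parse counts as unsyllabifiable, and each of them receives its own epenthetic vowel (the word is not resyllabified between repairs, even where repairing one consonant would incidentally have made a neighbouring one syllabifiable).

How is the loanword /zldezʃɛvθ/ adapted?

Substitution: /z/ → /ŋ/, giving /ŋldeŋʃɛvθ/.
The consonants /ŋ/, /l/, /v/, /θ/ cannot be parsed into a legal (C)V(N) syllable (only a nasal (/m/, /n/, or /ŋ/) is licensed in coda position; onsets are limited to one consonant).
Each unlicensed consonant becomes the onset of a new syllable: /ŋ/ → /ŋe/, /l/ → /le/, /v/ → /vɛ/, /θ/ → /θɛ/.

ŋeledeŋʃɛvɛθɛ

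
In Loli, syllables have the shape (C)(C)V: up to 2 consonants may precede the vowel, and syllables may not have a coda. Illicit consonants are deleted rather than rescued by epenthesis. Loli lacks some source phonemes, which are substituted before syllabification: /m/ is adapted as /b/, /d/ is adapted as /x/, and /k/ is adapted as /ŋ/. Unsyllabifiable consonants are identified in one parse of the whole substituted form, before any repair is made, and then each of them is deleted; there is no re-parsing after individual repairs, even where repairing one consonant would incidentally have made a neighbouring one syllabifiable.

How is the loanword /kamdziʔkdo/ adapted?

ŋaxziŋxo

Substitution: /k/ → /ŋ/, /m/ → /b/, /d/ → /x/, giving /ŋabxziʔŋxo/.
Under (C)(C)V, the unsyllabifiable consonants are /b/, /ʔ/ (no codas are permitted; onsets may contain at most 2 consonants).
Deletion applies to /b/, /ʔ/.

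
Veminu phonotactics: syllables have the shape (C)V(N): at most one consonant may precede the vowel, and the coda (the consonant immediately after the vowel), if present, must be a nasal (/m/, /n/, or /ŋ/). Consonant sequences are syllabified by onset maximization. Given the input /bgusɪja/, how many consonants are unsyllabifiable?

1

Under (C)V(N), the unsyllabifiable consonants are /b/ (only a nasal (/m/, /n/, or /ŋ/) is licensed in coda position; onsets are limited to one consonant).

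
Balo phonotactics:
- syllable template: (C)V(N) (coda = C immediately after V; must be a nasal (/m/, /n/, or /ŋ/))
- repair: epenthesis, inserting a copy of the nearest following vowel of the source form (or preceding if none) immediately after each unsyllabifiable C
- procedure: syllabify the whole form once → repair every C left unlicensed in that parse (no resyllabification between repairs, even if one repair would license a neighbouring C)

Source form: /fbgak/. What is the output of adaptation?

fabagaka

The consonants /f/, /b/, /k/ cannot be parsed into a legal (C)V(N) syllable (only a nasal (/m/, /n/, or /ŋ/) is licensed in coda position; onsets are limited to one consonant).
Each unlicensed consonant becomes the onset of a new syllable: /f/ → /fa/, /b/ → /ba/, /k/ → /ka/.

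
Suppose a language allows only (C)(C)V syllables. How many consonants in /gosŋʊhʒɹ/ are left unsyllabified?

3

Syllabifying with onset maximization leaves /h/, /ʒ/, /ɹ/ stranded (no codas are permitted; onsets may contain at most 2 consonants).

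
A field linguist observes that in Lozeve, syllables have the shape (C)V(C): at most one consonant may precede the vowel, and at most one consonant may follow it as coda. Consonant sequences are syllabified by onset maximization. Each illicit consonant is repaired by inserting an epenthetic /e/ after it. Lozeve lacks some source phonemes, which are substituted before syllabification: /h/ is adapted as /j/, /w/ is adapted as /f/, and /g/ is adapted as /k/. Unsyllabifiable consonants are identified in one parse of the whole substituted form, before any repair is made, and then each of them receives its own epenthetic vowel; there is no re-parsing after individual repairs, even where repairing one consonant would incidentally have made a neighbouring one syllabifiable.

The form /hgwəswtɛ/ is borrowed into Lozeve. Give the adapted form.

jekefəsfetɛ

Substitution: /h/ → /j/, /g/ → /k/, /w/ → /f/, giving /jkfəsftɛ/.
Under (C)V(C), the unsyllabifiable consonants are /j/, /k/, /f/ (at most one coda consonant is licensed; onsets are limited to one consonant).
Inserting the epenthetic vowel yields /j/ → /je/, /k/ → /ke/, /f/ → /fe/.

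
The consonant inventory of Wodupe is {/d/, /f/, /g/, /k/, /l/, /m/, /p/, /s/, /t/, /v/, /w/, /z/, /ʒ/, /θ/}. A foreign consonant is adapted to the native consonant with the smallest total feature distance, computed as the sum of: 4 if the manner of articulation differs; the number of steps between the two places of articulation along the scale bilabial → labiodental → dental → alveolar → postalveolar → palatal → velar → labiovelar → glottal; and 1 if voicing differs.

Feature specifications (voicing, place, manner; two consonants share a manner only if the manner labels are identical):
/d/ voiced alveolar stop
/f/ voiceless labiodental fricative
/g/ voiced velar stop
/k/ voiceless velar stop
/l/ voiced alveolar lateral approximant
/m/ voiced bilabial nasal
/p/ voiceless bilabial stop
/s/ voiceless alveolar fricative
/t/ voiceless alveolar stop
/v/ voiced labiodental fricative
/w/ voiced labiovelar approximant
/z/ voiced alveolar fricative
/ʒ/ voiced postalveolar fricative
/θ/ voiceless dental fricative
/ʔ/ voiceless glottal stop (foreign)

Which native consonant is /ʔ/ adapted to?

k

/k/ is closest: same manner (stop), place distance 2 (glottal→velar), same voicing; total 2. Next closest is /g/ at distance 3.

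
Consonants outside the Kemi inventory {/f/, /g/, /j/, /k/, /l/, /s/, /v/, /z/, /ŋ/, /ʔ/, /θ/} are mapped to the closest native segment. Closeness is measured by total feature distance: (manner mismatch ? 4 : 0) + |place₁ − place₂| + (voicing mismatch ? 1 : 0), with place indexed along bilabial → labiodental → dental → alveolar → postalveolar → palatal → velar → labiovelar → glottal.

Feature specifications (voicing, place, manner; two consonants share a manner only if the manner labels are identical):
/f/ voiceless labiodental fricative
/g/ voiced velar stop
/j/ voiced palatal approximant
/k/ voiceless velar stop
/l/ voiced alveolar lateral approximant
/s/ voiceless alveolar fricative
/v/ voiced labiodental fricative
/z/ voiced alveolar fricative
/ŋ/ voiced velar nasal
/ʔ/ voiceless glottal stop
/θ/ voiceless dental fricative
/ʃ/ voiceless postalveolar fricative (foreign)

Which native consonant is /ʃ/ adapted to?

/s/ is closest: same manner (fricative), place distance 1 (postalveolar→alveolar), same voicing; total 1. Next closest is /z/ at distance 2.

s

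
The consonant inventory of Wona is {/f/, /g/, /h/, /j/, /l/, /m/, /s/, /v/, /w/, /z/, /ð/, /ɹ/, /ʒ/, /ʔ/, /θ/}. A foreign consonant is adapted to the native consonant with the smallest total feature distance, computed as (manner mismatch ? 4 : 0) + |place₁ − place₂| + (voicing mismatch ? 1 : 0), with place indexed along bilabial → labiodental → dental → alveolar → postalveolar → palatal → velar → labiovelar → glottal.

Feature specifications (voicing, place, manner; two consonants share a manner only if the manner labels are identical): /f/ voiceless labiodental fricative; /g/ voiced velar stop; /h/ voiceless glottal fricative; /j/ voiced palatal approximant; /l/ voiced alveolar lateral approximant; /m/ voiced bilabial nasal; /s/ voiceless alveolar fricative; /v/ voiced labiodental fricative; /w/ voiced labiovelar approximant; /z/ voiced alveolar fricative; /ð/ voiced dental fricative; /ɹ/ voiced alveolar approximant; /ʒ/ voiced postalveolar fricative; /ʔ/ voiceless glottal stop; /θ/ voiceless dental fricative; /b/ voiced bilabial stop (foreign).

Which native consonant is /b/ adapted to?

/m/ is closest: manner differs (stop→nasal, +4), place distance 0 (bilabial→bilabial), same voicing; total 4. Next closest is /v/ at distance 5.

m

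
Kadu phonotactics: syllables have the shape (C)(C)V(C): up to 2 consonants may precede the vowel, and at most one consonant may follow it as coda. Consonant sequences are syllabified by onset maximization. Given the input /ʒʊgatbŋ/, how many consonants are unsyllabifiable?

Syllabifying with onset maximization leaves /b/, /ŋ/ stranded (at most one coda consonant is licensed; onsets may contain at most 2 consonants).

2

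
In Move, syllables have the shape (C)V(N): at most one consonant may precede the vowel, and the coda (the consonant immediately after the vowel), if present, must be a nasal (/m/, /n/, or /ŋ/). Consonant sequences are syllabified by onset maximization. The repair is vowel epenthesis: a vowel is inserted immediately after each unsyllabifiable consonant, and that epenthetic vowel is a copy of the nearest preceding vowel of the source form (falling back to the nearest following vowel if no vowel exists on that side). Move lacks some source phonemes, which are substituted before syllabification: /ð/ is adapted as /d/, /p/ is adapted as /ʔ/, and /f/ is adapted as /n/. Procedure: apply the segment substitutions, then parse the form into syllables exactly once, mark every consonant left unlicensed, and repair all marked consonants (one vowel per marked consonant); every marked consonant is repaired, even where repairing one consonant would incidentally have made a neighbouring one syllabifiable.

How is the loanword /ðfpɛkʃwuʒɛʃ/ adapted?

dɛnɛʔɛkɛʃɛwuʒɛʃɛ

Substitution: /ð/ → /d/, /f/ → /n/, /p/ → /ʔ/, giving /dnʔɛkʃwuʒɛʃ/.
Syllabifying with onset maximization leaves /d/, /n/, /k/, /ʃ/, /ʃ/ stranded (only a nasal (/m/, /n/, or /ŋ/) is licensed in coda position; onsets are limited to one consonant).
Inserting the epenthetic vowel yields /d/ → /dɛ/, /n/ → /nɛ/, /k/ → /kɛ/, /ʃ/ → /ʃɛ/, /ʃ/ → /ʃɛ/.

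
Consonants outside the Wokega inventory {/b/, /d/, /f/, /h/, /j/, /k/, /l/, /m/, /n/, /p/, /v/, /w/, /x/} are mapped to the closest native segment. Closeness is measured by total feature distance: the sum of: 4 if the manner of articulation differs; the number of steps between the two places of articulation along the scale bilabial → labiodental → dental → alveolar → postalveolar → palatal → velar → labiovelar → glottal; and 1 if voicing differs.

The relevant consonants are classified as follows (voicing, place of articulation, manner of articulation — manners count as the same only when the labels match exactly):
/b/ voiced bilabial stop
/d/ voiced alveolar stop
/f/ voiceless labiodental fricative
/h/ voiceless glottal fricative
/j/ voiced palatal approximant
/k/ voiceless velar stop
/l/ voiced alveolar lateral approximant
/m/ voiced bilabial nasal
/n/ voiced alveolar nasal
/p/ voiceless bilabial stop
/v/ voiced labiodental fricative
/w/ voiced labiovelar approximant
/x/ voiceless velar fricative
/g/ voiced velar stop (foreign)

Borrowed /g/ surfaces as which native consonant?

/k/ is closest: same manner (stop), place distance 0 (velar→velar), voicing differs (+1); total 1. Next closest is /d/ at distance 3.

k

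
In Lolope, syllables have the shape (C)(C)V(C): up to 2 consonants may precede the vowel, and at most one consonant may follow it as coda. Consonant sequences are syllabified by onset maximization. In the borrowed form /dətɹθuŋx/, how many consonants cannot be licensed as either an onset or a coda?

1

Syllabifying with onset maximization leaves /x/ stranded (at most one coda consonant is licensed; onsets may contain at most 2 consonants).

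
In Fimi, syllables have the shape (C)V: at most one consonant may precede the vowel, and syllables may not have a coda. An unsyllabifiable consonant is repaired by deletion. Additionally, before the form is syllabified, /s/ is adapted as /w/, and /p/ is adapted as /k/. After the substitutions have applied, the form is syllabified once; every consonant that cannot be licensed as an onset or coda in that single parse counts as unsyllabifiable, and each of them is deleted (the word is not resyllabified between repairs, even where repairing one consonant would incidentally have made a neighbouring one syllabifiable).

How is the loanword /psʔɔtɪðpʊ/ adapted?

ʔɔtɪkʊ

Substitution: /p/ → /k/, /s/ → /w/, giving /kwʔɔtɪðkʊ/.
Syllabifying with onset maximization leaves /k/, /w/, /ð/ stranded (no codas are permitted; onsets are limited to one consonant).
Each unlicensed consonant is deleted: /k/, /w/, /ð/.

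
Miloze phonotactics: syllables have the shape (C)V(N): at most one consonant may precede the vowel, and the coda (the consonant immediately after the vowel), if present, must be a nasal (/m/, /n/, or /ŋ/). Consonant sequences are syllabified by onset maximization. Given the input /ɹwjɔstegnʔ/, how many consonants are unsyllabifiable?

The consonants /ɹ/, /w/, /s/, /g/, /n/, /ʔ/ cannot be parsed into a legal (C)V(N) syllable (only a nasal (/m/, /n/, or /ŋ/) is licensed in coda position; onsets are limited to one consonant).

6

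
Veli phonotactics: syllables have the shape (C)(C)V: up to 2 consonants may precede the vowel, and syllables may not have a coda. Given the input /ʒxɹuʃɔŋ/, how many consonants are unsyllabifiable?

Under (C)(C)V, the unsyllabifiable consonants are /ʒ/, /ŋ/ (no codas are permitted; onsets may contain at most 2 consonants).

2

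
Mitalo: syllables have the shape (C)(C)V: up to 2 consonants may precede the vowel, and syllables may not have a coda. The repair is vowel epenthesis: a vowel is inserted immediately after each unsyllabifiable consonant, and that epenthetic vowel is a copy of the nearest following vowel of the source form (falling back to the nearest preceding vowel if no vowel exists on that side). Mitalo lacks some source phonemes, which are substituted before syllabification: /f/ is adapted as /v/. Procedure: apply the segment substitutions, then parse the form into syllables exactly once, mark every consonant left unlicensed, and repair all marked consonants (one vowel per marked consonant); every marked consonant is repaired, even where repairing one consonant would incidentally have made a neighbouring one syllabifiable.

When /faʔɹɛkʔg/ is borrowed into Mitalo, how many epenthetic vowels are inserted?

3

After substitution the input is /vaʔɹɛkʔg/.
The unsyllabifiable consonants are /k/, /ʔ/, /g/; each receives one epenthetic vowel.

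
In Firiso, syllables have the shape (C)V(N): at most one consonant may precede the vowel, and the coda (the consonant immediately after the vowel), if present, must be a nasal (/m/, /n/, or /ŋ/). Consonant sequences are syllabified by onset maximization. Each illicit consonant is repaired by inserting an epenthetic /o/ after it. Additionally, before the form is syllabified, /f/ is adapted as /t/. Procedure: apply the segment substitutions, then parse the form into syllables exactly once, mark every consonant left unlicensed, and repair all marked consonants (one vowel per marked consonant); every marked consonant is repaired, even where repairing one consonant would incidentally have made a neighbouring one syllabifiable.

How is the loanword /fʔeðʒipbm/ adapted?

Substitution: /f/ → /t/, giving /tʔeðʒipbm/.
Syllabifying with onset maximization leaves /t/, /ð/, /p/, /b/, /m/ stranded (only a nasal (/m/, /n/, or /ŋ/) is licensed in coda position; onsets are limited to one consonant).
Inserting the epenthetic vowel yields /t/ → /to/, /ð/ → /ðo/, /p/ → /po/, /b/ → /bo/, /m/ → /mo/.

toʔeðoʒipobomo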